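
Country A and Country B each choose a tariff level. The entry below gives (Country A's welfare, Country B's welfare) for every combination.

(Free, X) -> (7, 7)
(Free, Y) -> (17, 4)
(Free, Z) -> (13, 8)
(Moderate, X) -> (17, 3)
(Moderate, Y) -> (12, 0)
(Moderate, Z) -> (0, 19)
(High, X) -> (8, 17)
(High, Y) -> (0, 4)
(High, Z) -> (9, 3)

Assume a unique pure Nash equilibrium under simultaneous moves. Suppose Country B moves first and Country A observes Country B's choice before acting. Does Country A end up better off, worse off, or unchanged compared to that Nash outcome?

Solve by backward induction (Country B leads).
- X → Country A plays Moderate (best of 7, 17, 8); Country B gets 3.
- Y → Country A plays Free (best of 17, 12, 0); Country B gets 4.
- Z → Country A plays Free (best of 13, 0, 9); Country B gets 8.
Maximizing over 3, 4, 8, Country B chooses Z. Subgame-perfect outcome: (Free, Z) with payoffs (13, 8).
Under simultaneous play:
Country A's best replies: X→Moderate; Y→Free; Z→Free.
Country B's best replies: Free→Z; Moderate→Z; High→X.
The unique mutual best reply is (Free, Z), giving (13, 8).
Country A earns 13 sequentially versus 13 at the Nash outcome: unchanged.

unchanged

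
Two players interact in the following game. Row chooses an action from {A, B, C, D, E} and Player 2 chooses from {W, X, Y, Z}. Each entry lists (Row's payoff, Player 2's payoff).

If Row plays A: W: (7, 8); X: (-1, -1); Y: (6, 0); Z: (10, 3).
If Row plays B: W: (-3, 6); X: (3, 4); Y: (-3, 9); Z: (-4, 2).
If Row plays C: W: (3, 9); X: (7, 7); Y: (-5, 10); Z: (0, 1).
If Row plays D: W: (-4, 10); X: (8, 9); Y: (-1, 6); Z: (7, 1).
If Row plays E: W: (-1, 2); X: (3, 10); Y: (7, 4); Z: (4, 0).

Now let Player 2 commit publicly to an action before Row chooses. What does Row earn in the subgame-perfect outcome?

8

Backward induction with Player 2 moving first.
- W: BR = A, leader payoff 8.
- X: BR = D, leader payoff 9.
- Y: BR = E, leader payoff 4.
- Z: BR = A, leader payoff 3.
Among 8, 9, 4, 3, the best is 9 at X. Subgame-perfect outcome: (D, X) with payoffs (8, 9).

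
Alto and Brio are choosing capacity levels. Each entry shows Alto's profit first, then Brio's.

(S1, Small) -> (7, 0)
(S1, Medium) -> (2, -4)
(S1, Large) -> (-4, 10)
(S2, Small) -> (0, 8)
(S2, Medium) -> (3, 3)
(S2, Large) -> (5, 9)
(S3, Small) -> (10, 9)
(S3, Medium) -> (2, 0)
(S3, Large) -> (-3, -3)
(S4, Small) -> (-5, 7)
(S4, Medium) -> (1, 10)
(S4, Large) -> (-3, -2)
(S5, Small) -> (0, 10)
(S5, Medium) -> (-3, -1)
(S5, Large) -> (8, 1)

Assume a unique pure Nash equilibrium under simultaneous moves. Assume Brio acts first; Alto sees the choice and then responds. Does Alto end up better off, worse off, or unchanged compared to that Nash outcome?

unchanged

Work backward from Alto's decision.
- Small: BR = S3, leader payoff 9.
- Medium: BR = S2, leader payoff 3.
- Large: BR = S5, leader payoff 1.
Maximizing over 9, 3, 1, Brio chooses Small. Subgame-perfect outcome: (S3, Small) with payoffs (10, 9).
Under simultaneous play:
Alto's best replies: Small→S3; Medium→S2; Large→S5.
Brio's best replies: S1→Large; S2→Large; S3→Small; S4→Medium; S5→Small.
The unique mutual best reply is (S3, Small), giving (10, 9).
Alto earns 10 sequentially versus 10 at the Nash outcome: unchanged.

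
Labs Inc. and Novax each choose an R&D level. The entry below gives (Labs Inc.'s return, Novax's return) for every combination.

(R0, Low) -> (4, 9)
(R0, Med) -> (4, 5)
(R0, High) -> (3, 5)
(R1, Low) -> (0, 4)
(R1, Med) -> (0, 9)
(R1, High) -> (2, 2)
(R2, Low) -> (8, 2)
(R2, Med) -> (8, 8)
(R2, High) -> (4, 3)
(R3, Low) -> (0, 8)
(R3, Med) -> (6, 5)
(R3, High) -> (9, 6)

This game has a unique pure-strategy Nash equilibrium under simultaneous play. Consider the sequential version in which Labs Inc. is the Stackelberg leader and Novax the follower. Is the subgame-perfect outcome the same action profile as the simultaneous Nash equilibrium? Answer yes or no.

yes

Work backward from Novax's decision.
- R0: BR = Low, leader payoff 4.
- R1: BR = Med, leader payoff 0.
- R2: BR = Med, leader payoff 8.
- R3: BR = Low, leader payoff 0.
Labs Inc.'s induced payoffs are 4, 0, 8, 0, so Labs Inc. commits to R2. Subgame-perfect outcome: (R2, Med) with payoffs (8, 8).
Now find the simultaneous Nash equilibrium.
Labs Inc.'s best replies: Low→R2; Med→R2; High→R3.
Novax's best replies: R0→Low; R1→Med; R2→Med; R3→Low.
The unique mutual best reply is (R2, Med), giving (8, 8).
Sequential outcome (R2, Med) coincides with the Nash profile (R2, Med).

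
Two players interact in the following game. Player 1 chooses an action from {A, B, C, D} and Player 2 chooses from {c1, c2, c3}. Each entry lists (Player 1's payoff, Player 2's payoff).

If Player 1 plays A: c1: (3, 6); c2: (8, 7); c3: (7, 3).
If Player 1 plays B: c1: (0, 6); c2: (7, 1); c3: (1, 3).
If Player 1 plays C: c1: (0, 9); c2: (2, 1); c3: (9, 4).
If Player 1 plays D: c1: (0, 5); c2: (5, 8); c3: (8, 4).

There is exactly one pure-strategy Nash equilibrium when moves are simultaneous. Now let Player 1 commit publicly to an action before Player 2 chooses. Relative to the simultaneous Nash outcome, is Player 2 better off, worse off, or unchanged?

Solve by backward induction (Player 1 leads).
- A: Player 2 compares 6, 7, 3 and picks c2; Player 1 would get 8.
- B: Player 2 compares 6, 1, 3 and picks c1; Player 1 would get 0.
- C: Player 2 compares 9, 1, 4 and picks c1; Player 1 would get 0.
- D: Player 2 compares 5, 8, 4 and picks c2; Player 1 would get 5.
Among 8, 0, 0, 5, the best is 8 at A. Subgame-perfect outcome: (A, c2) with payoffs (8, 7).
For the simultaneous game, intersect best replies.
Player 1's best replies: c1→A; c2→A; c3→C.
Player 2's best replies: A→c2; B→c1; C→c1; D→c2.
Only (A, c2) has each player best-responding; Nash payoffs (8, 7).
Player 2 earns 7 sequentially versus 7 at the Nash outcome: unchanged.

unchanged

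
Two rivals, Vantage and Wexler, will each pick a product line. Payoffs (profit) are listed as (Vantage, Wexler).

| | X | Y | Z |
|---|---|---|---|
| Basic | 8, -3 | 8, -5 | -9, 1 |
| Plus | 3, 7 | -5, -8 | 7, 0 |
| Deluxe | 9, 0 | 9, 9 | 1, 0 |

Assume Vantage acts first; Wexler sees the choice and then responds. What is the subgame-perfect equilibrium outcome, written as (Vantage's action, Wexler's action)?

Wexler best-responds to each possible Vantage move:
- Basic → Wexler plays Z (best of -3, -5, 1); Vantage gets -9.
- Plus → Wexler plays X (best of 7, -8, 0); Vantage gets 3.
- Deluxe → Wexler plays Y (best of 0, 9, 0); Vantage gets 9.
Among -9, 3, 9, the best is 9 at Deluxe. Subgame-perfect outcome: (Deluxe, Y) with payoffs (9, 9).

(Deluxe, Y)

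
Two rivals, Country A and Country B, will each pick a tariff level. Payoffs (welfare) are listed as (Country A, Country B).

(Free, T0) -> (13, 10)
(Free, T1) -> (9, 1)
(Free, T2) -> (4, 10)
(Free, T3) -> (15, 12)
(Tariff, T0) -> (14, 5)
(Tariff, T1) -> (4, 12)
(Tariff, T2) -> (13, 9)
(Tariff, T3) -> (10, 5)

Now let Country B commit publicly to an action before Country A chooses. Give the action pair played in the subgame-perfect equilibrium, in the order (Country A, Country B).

Work backward from Country A's decision.
- T0 → Country A plays Tariff (best of 13, 14); Country B gets 5.
- T1 → Country A plays Free (best of 9, 4); Country B gets 1.
- T2 → Country A plays Tariff (best of 4, 13); Country B gets 9.
- T3 → Country A plays Free (best of 15, 10); Country B gets 12.
Among 5, 1, 9, 12, the best is 12 at T3. Subgame-perfect outcome: (Free, T3) with payoffs (15, 12).

(Free, T3)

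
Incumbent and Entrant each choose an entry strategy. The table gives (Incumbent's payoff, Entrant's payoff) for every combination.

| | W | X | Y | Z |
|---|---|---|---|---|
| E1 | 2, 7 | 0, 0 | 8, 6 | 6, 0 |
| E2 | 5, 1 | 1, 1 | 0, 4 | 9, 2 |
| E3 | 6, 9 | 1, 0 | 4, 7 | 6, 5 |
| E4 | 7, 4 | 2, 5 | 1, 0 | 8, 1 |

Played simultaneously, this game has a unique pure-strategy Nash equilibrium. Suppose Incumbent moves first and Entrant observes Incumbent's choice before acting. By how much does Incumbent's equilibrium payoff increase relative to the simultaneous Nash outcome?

Solve by backward induction (Incumbent leads).
- E1: Entrant compares 7, 0, 6, 0 and picks W; Incumbent would get 2.
- E2: Entrant compares 1, 1, 4, 2 and picks Y; Incumbent would get 0.
- E3: Entrant compares 9, 0, 7, 5 and picks W; Incumbent would get 6.
- E4: Entrant compares 4, 5, 0, 1 and picks X; Incumbent would get 2.
Among 2, 0, 6, 2, the best is 6 at E3. Subgame-perfect outcome: (E3, W) with payoffs (6, 9).
For the simultaneous game, intersect best replies.
Incumbent's best replies: W→E4; X→E4; Y→E1; Z→E2.
Entrant's best replies: E1→W; E2→Y; E3→W; E4→X.
Only (E4, X) has each player best-responding; Nash payoffs (2, 5).
Incumbent's commitment gain: 6 − 2 = 4.

4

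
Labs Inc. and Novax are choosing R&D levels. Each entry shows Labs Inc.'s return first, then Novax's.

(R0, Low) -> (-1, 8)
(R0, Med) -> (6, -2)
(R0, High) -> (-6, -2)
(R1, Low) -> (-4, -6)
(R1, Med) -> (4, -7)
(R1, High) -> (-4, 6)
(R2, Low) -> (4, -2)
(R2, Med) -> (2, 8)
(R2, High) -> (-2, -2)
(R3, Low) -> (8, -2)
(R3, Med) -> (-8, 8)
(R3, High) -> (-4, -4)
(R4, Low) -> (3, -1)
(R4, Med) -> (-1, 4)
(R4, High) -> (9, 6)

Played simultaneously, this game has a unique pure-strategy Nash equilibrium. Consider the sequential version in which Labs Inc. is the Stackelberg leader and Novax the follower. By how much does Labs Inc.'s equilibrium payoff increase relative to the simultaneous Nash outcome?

Solve by backward induction (Labs Inc. leads).
- R0: BR = Low, leader payoff -1.
- R1: BR = High, leader payoff -4.
- R2: BR = Med, leader payoff 2.
- R3: BR = Med, leader payoff -8.
- R4: BR = High, leader payoff 9.
Labs Inc.'s induced payoffs are -1, -4, 2, -8, 9, so Labs Inc. commits to R4. Subgame-perfect outcome: (R4, High) with payoffs (9, 6).
For the simultaneous game, intersect best replies.
Labs Inc.'s best replies: Low→R3; Med→R0; High→R4.
Novax's best replies: R0→Low; R1→High; R2→Med; R3→Med; R4→High.
Only (R4, High) has each player best-responding; Nash payoffs (9, 6).
Labs Inc.'s commitment gain: 9 − 9 = 0.

0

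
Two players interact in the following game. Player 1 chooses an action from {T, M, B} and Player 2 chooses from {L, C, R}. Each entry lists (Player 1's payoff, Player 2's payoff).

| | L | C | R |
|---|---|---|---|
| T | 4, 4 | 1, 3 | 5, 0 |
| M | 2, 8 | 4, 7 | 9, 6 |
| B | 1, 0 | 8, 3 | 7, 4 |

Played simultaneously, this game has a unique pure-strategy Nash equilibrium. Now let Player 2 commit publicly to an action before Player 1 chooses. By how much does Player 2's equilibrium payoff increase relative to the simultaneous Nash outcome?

Player 1 best-responds to each possible Player 2 move:
- L → Player 1 plays T (best of 4, 2, 1); Player 2 gets 4.
- C → Player 1 plays B (best of 1, 4, 8); Player 2 gets 3.
- R → Player 1 plays M (best of 5, 9, 7); Player 2 gets 6.
Player 2's induced payoffs are 4, 3, 6, so Player 2 commits to R. Subgame-perfect outcome: (M, R) with payoffs (9, 6).
For the simultaneous game, intersect best replies.
Player 1's best replies: L→T; C→B; R→M.
Player 2's best replies: T→L; M→L; B→R.
Only (T, L) has each player best-responding; Nash payoffs (4, 4).
Player 2's commitment gain: 6 − 4 = 2.

2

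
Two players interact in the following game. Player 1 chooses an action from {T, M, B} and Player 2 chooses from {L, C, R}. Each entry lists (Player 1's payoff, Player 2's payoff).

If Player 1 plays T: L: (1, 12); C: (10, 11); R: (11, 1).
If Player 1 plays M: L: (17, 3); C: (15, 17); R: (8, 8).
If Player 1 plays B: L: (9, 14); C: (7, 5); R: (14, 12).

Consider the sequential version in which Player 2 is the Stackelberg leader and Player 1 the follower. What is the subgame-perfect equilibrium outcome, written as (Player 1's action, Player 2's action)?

(M, C)

Work backward from Player 1's decision.
- L → Player 1 plays M (best of 1, 17, 9); Player 2 gets 3.
- C → Player 1 plays M (best of 10, 15, 7); Player 2 gets 17.
- R → Player 1 plays B (best of 11, 8, 14); Player 2 gets 12.
Among 3, 17, 12, the best is 17 at C. Subgame-perfect outcome: (M, C) with payoffs (15, 17).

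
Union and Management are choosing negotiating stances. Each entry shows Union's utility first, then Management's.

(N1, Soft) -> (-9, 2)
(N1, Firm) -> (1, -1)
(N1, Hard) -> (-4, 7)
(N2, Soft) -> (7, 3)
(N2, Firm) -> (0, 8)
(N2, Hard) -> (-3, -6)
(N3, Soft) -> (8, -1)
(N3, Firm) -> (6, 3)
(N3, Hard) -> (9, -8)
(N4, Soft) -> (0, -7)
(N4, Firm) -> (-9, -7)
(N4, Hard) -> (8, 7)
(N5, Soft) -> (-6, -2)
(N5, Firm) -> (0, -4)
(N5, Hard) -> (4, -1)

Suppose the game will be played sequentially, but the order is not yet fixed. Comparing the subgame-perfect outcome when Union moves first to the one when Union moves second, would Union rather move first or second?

first

If Union leads: Management's best replies are N1→Hard, N2→Firm, N3→Firm, N4→Hard, N5→Hard; Union's induced payoffs -4, 0, 6, 8, 4; outcome (N4, Hard), payoffs (8, 7).
If Management leads: Union's best replies are Soft→N3, Firm→N3, Hard→N3; Management's induced payoffs -1, 3, -8; outcome (N3, Firm), payoffs (6, 3).
Union gets 8 moving first and 6 moving second, so Union prefers to move first.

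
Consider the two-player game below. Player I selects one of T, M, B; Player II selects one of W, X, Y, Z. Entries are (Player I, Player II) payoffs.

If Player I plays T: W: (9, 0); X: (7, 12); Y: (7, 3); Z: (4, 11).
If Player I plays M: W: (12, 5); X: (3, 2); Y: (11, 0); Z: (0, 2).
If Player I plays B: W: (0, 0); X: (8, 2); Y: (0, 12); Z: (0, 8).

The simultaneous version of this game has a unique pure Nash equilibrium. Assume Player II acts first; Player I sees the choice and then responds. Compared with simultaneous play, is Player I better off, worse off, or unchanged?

worse off

Work backward from Player I's decision.
- W: BR = M, leader payoff 5.
- X: BR = B, leader payoff 2.
- Y: BR = M, leader payoff 0.
- Z: BR = T, leader payoff 11.
Among 5, 2, 0, 11, the best is 11 at Z. Subgame-perfect outcome: (T, Z) with payoffs (4, 11).
For the simultaneous game, intersect best replies.
Player I's best replies: W→M; X→B; Y→M; Z→T.
Player II's best replies: T→X; M→W; B→Y.
The unique mutual best reply is (M, W), giving (12, 5).
Player I earns 4 sequentially versus 12 at the Nash outcome: worse off.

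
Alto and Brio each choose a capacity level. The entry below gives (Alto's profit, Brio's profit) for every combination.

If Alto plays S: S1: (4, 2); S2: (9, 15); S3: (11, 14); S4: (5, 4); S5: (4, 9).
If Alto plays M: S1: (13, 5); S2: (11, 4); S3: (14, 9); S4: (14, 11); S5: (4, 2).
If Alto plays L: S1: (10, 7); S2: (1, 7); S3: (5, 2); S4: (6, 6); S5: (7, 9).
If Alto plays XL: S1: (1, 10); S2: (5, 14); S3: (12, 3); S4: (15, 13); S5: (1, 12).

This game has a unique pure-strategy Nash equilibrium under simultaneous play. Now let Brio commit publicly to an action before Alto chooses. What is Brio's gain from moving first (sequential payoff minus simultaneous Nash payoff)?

4

Backward induction with Brio moving first.
- S1: BR = M, leader payoff 5.
- S2: BR = M, leader payoff 4.
- S3: BR = M, leader payoff 9.
- S4: BR = XL, leader payoff 13.
- S5: BR = L, leader payoff 9.
Brio's induced payoffs are 5, 4, 9, 13, 9, so Brio commits to S4. Subgame-perfect outcome: (XL, S4) with payoffs (15, 13).
Now find the simultaneous Nash equilibrium.
Alto's best replies: S1→M; S2→M; S3→M; S4→XL; S5→L.
Brio's best replies: S→S2; M→S4; L→S5; XL→S2.
Only (L, S5) has each player best-responding; Nash payoffs (7, 9).
Brio's commitment gain: 13 − 9 = 4.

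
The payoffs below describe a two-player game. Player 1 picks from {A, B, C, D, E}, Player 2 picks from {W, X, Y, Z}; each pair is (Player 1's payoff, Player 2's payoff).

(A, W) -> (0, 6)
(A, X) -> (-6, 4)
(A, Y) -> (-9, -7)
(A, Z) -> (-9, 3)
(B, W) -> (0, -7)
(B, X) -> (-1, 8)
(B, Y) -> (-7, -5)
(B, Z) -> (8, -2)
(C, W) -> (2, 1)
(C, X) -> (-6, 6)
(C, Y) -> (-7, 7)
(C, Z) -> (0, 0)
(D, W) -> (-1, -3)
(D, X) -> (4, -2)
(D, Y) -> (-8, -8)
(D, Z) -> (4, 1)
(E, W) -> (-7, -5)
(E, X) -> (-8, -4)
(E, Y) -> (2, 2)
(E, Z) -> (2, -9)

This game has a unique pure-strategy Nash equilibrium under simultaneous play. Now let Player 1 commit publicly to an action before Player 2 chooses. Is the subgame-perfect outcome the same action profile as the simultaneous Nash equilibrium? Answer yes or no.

no

Player 2 best-responds to each possible Player 1 move:
- A: BR = W, leader payoff 0.
- B: BR = X, leader payoff -1.
- C: BR = Y, leader payoff -7.
- D: BR = Z, leader payoff 4.
- E: BR = Y, leader payoff 2.
Among 0, -1, -7, 4, 2, the best is 4 at D. Subgame-perfect outcome: (D, Z) with payoffs (4, 1).
For the simultaneous game, intersect best replies.
Player 1's best replies: W→C; X→D; Y→E; Z→B.
Player 2's best replies: A→W; B→X; C→Y; D→Z; E→Y.
Only (E, Y) has each player best-responding; Nash payoffs (2, 2).
Sequential outcome (D, Z) differs from the Nash profile (E, Y).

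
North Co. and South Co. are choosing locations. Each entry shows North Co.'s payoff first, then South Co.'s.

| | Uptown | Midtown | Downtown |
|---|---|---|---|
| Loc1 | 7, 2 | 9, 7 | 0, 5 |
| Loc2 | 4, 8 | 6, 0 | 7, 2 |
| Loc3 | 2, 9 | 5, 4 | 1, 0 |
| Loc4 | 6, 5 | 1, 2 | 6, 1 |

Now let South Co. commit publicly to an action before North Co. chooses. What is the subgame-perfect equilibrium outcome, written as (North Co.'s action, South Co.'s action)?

(Loc1, Midtown)

Backward induction with South Co. moving first.
- Uptown: North Co. compares 7, 4, 2, 6 and picks Loc1; South Co. would get 2.
- Midtown: North Co. compares 9, 6, 5, 1 and picks Loc1; South Co. would get 7.
- Downtown: North Co. compares 0, 7, 1, 6 and picks Loc2; South Co. would get 2.
Among 2, 7, 2, the best is 7 at Midtown. Subgame-perfect outcome: (Loc1, Midtown) with payoffs (9, 7).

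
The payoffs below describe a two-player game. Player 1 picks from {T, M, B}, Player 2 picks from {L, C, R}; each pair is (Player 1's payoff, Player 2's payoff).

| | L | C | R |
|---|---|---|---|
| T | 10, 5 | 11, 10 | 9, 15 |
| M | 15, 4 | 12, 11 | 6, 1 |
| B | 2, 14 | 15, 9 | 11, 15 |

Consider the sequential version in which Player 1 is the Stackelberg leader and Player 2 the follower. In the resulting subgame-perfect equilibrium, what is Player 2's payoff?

Solve by backward induction (Player 1 leads).
- T → Player 2 plays R (best of 5, 10, 15); Player 1 gets 9.
- M → Player 2 plays C (best of 4, 11, 1); Player 1 gets 12.
- B → Player 2 plays R (best of 14, 9, 15); Player 1 gets 11.
Maximizing over 9, 12, 11, Player 1 chooses M. Subgame-perfect outcome: (M, C) with payoffs (12, 11).

11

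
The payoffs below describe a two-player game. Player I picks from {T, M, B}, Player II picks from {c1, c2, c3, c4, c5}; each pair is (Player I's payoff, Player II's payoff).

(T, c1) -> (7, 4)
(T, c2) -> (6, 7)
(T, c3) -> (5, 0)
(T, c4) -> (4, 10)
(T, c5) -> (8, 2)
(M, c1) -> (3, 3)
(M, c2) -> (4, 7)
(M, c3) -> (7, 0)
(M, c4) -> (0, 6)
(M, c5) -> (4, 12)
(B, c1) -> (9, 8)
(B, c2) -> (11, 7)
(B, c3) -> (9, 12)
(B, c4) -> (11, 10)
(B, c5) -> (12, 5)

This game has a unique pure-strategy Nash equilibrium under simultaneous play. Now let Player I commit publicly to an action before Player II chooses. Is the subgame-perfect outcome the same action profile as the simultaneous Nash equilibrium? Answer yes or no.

Backward induction with Player I moving first.
- T → Player II plays c4 (best of 4, 7, 0, 10, 2); Player I gets 4.
- M → Player II plays c5 (best of 3, 7, 0, 6, 12); Player I gets 4.
- B → Player II plays c3 (best of 8, 7, 12, 10, 5); Player I gets 9.
Among 4, 4, 9, the best is 9 at B. Subgame-perfect outcome: (B, c3) with payoffs (9, 12).
Under simultaneous play:
Player I's best replies: c1→B; c2→B; c3→B; c4→B; c5→B.
Player II's best replies: T→c4; M→c5; B→c3.
The unique mutual best reply is (B, c3), giving (9, 12).
Sequential outcome (B, c3) coincides with the Nash profile (B, c3).

yes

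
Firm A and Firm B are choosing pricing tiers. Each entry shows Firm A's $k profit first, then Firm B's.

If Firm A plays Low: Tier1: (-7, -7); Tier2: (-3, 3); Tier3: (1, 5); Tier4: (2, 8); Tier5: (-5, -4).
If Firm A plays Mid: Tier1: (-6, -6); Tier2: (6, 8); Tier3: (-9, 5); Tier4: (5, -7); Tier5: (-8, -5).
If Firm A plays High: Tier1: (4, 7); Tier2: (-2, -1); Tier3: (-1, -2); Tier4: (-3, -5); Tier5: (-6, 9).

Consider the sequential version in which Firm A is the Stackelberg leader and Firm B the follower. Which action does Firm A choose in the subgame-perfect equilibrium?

Firm B best-responds to each possible Firm A move:
- Low: Firm B compares -7, 3, 5, 8, -4 and picks Tier4; Firm A would get 2.
- Mid: Firm B compares -6, 8, 5, -7, -5 and picks Tier2; Firm A would get 6.
- High: Firm B compares 7, -1, -2, -5, 9 and picks Tier5; Firm A would get -6.
Among 2, 6, -6, the best is 6 at Mid. Subgame-perfect outcome: (Mid, Tier2) with payoffs (6, 8).

Mid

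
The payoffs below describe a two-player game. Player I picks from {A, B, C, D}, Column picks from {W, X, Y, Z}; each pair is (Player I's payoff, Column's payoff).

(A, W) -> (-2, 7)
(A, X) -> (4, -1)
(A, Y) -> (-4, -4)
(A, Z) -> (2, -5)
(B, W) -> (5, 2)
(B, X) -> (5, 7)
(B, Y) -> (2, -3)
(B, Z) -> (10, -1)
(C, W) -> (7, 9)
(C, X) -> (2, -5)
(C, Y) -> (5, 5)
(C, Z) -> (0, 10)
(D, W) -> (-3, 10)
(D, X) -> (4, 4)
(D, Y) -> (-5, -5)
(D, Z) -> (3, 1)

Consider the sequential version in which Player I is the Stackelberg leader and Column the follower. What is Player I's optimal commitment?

B

Solve by backward induction (Player I leads).
- A → Column plays W (best of 7, -1, -4, -5); Player I gets -2.
- B → Column plays X (best of 2, 7, -3, -1); Player I gets 5.
- C → Column plays Z (best of 9, -5, 5, 10); Player I gets 0.
- D → Column plays W (best of 10, 4, -5, 1); Player I gets -3.
Player I's induced payoffs are -2, 5, 0, -3, so Player I commits to B. Subgame-perfect outcome: (B, X) with payoffs (5, 7).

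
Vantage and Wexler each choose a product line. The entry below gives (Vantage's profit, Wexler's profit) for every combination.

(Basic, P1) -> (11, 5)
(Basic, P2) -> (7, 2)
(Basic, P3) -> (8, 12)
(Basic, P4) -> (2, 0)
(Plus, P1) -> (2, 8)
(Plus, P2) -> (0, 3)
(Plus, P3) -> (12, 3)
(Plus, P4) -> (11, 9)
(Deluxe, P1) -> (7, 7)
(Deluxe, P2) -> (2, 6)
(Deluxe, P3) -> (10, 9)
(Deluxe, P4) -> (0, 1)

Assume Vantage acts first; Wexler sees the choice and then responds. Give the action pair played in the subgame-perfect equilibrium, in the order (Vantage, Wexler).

Wexler best-responds to each possible Vantage move:
- Basic: BR = P3, leader payoff 8.
- Plus: BR = P4, leader payoff 11.
- Deluxe: BR = P3, leader payoff 10.
Vantage's induced payoffs are 8, 11, 10, so Vantage commits to Plus. Subgame-perfect outcome: (Plus, P4) with payoffs (11, 9).

(Plus, P4)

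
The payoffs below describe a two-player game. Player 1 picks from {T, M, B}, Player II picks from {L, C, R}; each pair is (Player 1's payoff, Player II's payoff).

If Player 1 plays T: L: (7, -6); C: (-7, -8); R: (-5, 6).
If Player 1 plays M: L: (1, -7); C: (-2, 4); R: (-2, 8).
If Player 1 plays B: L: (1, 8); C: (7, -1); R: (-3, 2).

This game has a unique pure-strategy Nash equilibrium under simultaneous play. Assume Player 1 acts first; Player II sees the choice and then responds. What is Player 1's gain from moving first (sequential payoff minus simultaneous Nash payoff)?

Solve by backward induction (Player 1 leads).
- T → Player II plays R (best of -6, -8, 6); Player 1 gets -5.
- M → Player II plays R (best of -7, 4, 8); Player 1 gets -2.
- B → Player II plays L (best of 8, -1, 2); Player 1 gets 1.
Among -5, -2, 1, the best is 1 at B. Subgame-perfect outcome: (B, L) with payoffs (1, 8).
For the simultaneous game, intersect best replies.
Player 1's best replies: L→T; C→B; R→M.
Player II's best replies: T→R; M→R; B→L.
The unique mutual best reply is (M, R), giving (-2, 8).
Player 1's commitment gain: 1 − -2 = 3.

3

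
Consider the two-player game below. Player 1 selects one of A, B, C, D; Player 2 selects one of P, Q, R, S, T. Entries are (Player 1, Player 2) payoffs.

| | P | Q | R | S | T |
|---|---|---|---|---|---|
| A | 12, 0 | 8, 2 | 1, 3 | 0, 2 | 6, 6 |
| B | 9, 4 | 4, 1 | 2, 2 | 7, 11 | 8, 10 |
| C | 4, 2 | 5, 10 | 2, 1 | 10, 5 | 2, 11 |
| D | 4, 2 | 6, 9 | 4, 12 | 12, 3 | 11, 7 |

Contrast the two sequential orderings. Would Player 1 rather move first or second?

If Player 1 leads: Player 2's best replies are A→T, B→S, C→T, D→R; Player 1's induced payoffs 6, 7, 2, 4; outcome (B, S), payoffs (7, 11).
If Player 2 leads: Player 1's best replies are P→A, Q→A, R→D, S→D, T→D; Player 2's induced payoffs 0, 2, 12, 3, 7; outcome (D, R), payoffs (4, 12).
Player 1 gets 7 moving first and 4 moving second, so Player 1 prefers to move first.

first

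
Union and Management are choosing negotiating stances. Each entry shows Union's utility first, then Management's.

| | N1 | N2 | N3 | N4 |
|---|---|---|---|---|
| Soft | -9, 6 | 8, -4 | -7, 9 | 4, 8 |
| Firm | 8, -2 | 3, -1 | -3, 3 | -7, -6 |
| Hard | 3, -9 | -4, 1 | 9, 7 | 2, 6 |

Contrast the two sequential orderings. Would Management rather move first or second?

first

If Union leads: Management's best replies are Soft→N3, Firm→N3, Hard→N3; Union's induced payoffs -7, -3, 9; outcome (Hard, N3), payoffs (9, 7).
If Management leads: Union's best replies are N1→Firm, N2→Soft, N3→Hard, N4→Soft; Management's induced payoffs -2, -4, 7, 8; outcome (Soft, N4), payoffs (4, 8).
Management gets 8 moving first and 7 moving second, so Management prefers to move first.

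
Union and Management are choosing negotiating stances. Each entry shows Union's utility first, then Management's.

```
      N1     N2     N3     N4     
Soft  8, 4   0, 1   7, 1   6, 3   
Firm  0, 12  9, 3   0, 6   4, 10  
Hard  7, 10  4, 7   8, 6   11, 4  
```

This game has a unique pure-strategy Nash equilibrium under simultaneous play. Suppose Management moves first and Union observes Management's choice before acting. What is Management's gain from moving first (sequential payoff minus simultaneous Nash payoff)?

Union best-responds to each possible Management move:
- N1: Union compares 8, 0, 7 and picks Soft; Management would get 4.
- N2: Union compares 0, 9, 4 and picks Firm; Management would get 3.
- N3: Union compares 7, 0, 8 and picks Hard; Management would get 6.
- N4: Union compares 6, 4, 11 and picks Hard; Management would get 4.
Management's induced payoffs are 4, 3, 6, 4, so Management commits to N3. Subgame-perfect outcome: (Hard, N3) with payoffs (8, 6).
For the simultaneous game, intersect best replies.
Union's best replies: N1→Soft; N2→Firm; N3→Hard; N4→Hard.
Management's best replies: Soft→N1; Firm→N1; Hard→N1.
The unique mutual best reply is (Soft, N1), giving (8, 4).
Management's commitment gain: 6 − 4 = 2.

2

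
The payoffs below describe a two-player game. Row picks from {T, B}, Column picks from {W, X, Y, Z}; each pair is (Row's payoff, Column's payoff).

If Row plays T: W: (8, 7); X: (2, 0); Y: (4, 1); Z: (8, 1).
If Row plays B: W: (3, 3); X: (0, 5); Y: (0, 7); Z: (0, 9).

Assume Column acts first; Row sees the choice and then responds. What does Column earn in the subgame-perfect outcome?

Solve by backward induction (Column leads).
- W → Row plays T (best of 8, 3); Column gets 7.
- X → Row plays T (best of 2, 0); Column gets 0.
- Y → Row plays T (best of 4, 0); Column gets 1.
- Z → Row plays T (best of 8, 0); Column gets 1.
Maximizing over 7, 0, 1, 1, Column chooses W. Subgame-perfect outcome: (T, W) with payoffs (8, 7).

7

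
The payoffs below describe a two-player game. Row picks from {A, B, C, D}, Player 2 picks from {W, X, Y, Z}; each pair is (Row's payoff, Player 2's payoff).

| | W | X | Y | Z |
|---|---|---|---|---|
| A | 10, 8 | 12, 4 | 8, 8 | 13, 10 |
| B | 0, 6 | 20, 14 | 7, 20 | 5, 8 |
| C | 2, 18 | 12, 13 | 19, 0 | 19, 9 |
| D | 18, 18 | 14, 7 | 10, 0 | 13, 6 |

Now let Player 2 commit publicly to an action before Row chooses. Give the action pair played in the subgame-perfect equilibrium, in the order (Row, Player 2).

(D, W)

Backward induction with Player 2 moving first.
- W → Row plays D (best of 10, 0, 2, 18); Player 2 gets 18.
- X → Row plays B (best of 12, 20, 12, 14); Player 2 gets 14.
- Y → Row plays C (best of 8, 7, 19, 10); Player 2 gets 0.
- Z → Row plays C (best of 13, 5, 19, 13); Player 2 gets 9.
Player 2's induced payoffs are 18, 14, 0, 9, so Player 2 commits to W. Subgame-perfect outcome: (D, W) with payoffs (18, 18).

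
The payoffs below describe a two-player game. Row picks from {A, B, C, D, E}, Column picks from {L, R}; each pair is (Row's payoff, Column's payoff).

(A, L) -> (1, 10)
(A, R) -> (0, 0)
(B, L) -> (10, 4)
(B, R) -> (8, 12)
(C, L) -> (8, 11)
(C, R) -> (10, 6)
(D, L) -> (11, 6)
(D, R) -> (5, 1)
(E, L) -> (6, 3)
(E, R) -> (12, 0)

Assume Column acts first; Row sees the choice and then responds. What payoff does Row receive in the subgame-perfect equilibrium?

11

Work backward from Row's decision.
- L: BR = D, leader payoff 6.
- R: BR = E, leader payoff 0.
Column's induced payoffs are 6, 0, so Column commits to L. Subgame-perfect outcome: (D, L) with payoffs (11, 6).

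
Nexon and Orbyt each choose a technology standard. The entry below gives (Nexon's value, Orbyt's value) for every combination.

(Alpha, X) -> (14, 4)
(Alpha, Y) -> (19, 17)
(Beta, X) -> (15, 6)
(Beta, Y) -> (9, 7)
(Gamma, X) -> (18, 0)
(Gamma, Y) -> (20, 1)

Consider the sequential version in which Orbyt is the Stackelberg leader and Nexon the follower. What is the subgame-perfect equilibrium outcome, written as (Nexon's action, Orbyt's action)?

Nexon best-responds to each possible Orbyt move:
- X: Nexon compares 14, 15, 18 and picks Gamma; Orbyt would get 0.
- Y: Nexon compares 19, 9, 20 and picks Gamma; Orbyt would get 1.
Among 0, 1, the best is 1 at Y. Subgame-perfect outcome: (Gamma, Y) with payoffs (20, 1).

(Gamma, Y)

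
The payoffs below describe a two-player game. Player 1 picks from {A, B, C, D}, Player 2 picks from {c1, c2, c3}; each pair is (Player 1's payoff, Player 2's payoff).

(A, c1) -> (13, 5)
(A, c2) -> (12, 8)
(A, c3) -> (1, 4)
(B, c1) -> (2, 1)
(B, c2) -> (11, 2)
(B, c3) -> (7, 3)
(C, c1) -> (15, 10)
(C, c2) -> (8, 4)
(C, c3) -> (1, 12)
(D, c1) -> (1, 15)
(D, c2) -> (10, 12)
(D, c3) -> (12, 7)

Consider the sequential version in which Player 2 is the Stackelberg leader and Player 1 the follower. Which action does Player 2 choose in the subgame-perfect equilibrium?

c1

Player 1 best-responds to each possible Player 2 move:
- c1: BR = C, leader payoff 10.
- c2: BR = A, leader payoff 8.
- c3: BR = D, leader payoff 7.
Maximizing over 10, 8, 7, Player 2 chooses c1. Subgame-perfect outcome: (C, c1) with payoffs (15, 10).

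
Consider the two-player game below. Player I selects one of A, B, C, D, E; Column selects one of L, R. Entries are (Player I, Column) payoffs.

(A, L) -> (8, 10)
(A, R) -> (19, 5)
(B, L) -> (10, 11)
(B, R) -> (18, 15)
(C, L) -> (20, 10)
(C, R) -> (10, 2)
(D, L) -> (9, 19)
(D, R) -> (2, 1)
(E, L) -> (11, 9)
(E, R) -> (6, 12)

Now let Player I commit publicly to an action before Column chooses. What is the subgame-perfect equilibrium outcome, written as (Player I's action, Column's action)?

Backward induction with Player I moving first.
- A → Column plays L (best of 10, 5); Player I gets 8.
- B → Column plays R (best of 11, 15); Player I gets 18.
- C → Column plays L (best of 10, 2); Player I gets 20.
- D → Column plays L (best of 19, 1); Player I gets 9.
- E → Column plays R (best of 9, 12); Player I gets 6.
Maximizing over 8, 18, 20, 9, 6, Player I chooses C. Subgame-perfect outcome: (C, L) with payoffs (20, 10).

(C, L)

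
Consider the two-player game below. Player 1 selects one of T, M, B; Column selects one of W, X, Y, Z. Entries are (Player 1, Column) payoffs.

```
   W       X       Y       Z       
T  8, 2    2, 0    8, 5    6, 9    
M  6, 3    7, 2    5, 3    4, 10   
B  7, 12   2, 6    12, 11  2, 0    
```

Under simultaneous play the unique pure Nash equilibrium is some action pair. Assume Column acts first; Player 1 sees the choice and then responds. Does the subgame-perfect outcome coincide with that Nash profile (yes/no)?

no

Backward induction with Column moving first.
- W: Player 1 compares 8, 6, 7 and picks T; Column would get 2.
- X: Player 1 compares 2, 7, 2 and picks M; Column would get 2.
- Y: Player 1 compares 8, 5, 12 and picks B; Column would get 11.
- Z: Player 1 compares 6, 4, 2 and picks T; Column would get 9.
Among 2, 2, 11, 9, the best is 11 at Y. Subgame-perfect outcome: (B, Y) with payoffs (12, 11).
Now find the simultaneous Nash equilibrium.
Player 1's best replies: W→T; X→M; Y→B; Z→T.
Column's best replies: T→Z; M→Z; B→W.
Only (T, Z) has each player best-responding; Nash payoffs (6, 9).
Sequential outcome (B, Y) differs from the Nash profile (T, Z).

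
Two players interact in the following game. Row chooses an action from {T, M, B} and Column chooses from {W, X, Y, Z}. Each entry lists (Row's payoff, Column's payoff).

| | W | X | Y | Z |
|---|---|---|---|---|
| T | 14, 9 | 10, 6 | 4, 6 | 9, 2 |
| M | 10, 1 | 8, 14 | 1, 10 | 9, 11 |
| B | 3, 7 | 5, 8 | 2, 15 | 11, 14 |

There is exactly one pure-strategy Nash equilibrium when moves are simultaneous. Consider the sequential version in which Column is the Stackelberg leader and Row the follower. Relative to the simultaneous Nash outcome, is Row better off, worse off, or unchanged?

worse off

Backward induction with Column moving first.
- W → Row plays T (best of 14, 10, 3); Column gets 9.
- X → Row plays T (best of 10, 8, 5); Column gets 6.
- Y → Row plays T (best of 4, 1, 2); Column gets 6.
- Z → Row plays B (best of 9, 9, 11); Column gets 14.
Maximizing over 9, 6, 6, 14, Column chooses Z. Subgame-perfect outcome: (B, Z) with payoffs (11, 14).
For the simultaneous game, intersect best replies.
Row's best replies: W→T; X→T; Y→T; Z→B.
Column's best replies: T→W; M→X; B→Y.
Only (T, W) has each player best-responding; Nash payoffs (14, 9).
Row earns 11 sequentially versus 14 at the Nash outcome: worse off.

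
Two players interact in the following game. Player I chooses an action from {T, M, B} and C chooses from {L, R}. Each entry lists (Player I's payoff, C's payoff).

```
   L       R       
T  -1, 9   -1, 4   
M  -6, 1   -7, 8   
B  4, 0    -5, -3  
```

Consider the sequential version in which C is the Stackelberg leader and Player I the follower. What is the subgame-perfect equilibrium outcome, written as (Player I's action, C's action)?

Backward induction with C moving first.
- L: BR = B, leader payoff 0.
- R: BR = T, leader payoff 4.
Among 0, 4, the best is 4 at R. Subgame-perfect outcome: (T, R) with payoffs (-1, 4).

(T, R)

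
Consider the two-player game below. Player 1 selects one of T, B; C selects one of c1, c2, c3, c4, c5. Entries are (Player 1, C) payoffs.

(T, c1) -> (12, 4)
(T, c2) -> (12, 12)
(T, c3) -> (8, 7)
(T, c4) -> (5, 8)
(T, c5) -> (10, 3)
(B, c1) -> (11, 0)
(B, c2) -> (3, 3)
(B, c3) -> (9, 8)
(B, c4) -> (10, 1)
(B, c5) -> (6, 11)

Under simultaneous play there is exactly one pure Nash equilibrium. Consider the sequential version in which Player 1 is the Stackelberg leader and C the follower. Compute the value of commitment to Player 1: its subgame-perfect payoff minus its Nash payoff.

0

Work backward from C's decision.
- T → C plays c2 (best of 4, 12, 7, 8, 3); Player 1 gets 12.
- B → C plays c5 (best of 0, 3, 8, 1, 11); Player 1 gets 6.
Among 12, 6, the best is 12 at T. Subgame-perfect outcome: (T, c2) with payoffs (12, 12).
For the simultaneous game, intersect best replies.
Player 1's best replies: c1→T; c2→T; c3→B; c4→B; c5→T.
C's best replies: T→c2; B→c5.
Only (T, c2) has each player best-responding; Nash payoffs (12, 12).
Player 1's commitment gain: 12 − 12 = 0.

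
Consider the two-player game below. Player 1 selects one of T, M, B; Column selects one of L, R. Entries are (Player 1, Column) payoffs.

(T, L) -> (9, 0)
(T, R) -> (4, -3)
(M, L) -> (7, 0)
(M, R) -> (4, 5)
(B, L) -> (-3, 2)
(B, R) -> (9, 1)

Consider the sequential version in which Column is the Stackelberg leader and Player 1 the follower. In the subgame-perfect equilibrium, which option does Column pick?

Backward induction with Column moving first.
- L: BR = T, leader payoff 0.
- R: BR = B, leader payoff 1.
Among 0, 1, the best is 1 at R. Subgame-perfect outcome: (B, R) with payoffs (9, 1).

R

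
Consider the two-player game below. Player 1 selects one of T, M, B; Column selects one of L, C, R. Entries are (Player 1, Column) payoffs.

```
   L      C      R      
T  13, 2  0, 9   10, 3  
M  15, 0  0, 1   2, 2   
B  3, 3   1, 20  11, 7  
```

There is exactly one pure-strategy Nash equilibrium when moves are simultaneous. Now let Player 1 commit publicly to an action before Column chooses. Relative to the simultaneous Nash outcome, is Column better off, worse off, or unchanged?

Backward induction with Player 1 moving first.
- T: BR = C, leader payoff 0.
- M: BR = R, leader payoff 2.
- B: BR = C, leader payoff 1.
Player 1's induced payoffs are 0, 2, 1, so Player 1 commits to M. Subgame-perfect outcome: (M, R) with payoffs (2, 2).
Under simultaneous play:
Player 1's best replies: L→M; C→B; R→B.
Column's best replies: T→C; M→R; B→C.
Only (B, C) has each player best-responding; Nash payoffs (1, 20).
Column earns 2 sequentially versus 20 at the Nash outcome: worse off.

worse off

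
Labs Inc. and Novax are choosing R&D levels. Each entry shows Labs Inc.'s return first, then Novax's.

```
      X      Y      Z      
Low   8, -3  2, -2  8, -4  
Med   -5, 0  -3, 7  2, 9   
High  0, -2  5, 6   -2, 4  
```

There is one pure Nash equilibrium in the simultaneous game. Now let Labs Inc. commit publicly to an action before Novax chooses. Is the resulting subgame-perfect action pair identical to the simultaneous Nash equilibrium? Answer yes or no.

Novax best-responds to each possible Labs Inc. move:
- Low: Novax compares -3, -2, -4 and picks Y; Labs Inc. would get 2.
- Med: Novax compares 0, 7, 9 and picks Z; Labs Inc. would get 2.
- High: Novax compares -2, 6, 4 and picks Y; Labs Inc. would get 5.
Among 2, 2, 5, the best is 5 at High. Subgame-perfect outcome: (High, Y) with payoffs (5, 6).
Under simultaneous play:
Labs Inc.'s best replies: X→Low; Y→High; Z→Low.
Novax's best replies: Low→Y; Med→Z; High→Y.
Only (High, Y) has each player best-responding; Nash payoffs (5, 6).
Sequential outcome (High, Y) coincides with the Nash profile (High, Y).

yes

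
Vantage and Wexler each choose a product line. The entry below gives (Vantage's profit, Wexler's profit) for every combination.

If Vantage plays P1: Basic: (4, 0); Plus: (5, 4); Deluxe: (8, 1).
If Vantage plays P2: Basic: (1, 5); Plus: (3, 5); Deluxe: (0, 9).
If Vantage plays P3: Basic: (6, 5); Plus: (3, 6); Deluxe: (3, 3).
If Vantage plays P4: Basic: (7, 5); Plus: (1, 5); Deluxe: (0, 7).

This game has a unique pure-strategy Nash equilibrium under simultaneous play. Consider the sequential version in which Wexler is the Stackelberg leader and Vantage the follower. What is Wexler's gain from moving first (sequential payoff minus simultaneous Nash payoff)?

Vantage best-responds to each possible Wexler move:
- Basic: BR = P4, leader payoff 5.
- Plus: BR = P1, leader payoff 4.
- Deluxe: BR = P1, leader payoff 1.
Maximizing over 5, 4, 1, Wexler chooses Basic. Subgame-perfect outcome: (P4, Basic) with payoffs (7, 5).
For the simultaneous game, intersect best replies.
Vantage's best replies: Basic→P4; Plus→P1; Deluxe→P1.
Wexler's best replies: P1→Plus; P2→Deluxe; P3→Plus; P4→Deluxe.
Only (P1, Plus) has each player best-responding; Nash payoffs (5, 4).
Wexler's commitment gain: 5 − 4 = 1.

1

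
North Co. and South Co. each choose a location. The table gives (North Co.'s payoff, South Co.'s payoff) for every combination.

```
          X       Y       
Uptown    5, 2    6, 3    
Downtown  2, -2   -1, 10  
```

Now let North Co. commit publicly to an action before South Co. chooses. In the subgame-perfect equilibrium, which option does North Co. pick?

South Co. best-responds to each possible North Co. move:
- Uptown: South Co. compares 2, 3 and picks Y; North Co. would get 6.
- Downtown: South Co. compares -2, 10 and picks Y; North Co. would get -1.
Among 6, -1, the best is 6 at Uptown. Subgame-perfect outcome: (Uptown, Y) with payoffs (6, 3).

Uptown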